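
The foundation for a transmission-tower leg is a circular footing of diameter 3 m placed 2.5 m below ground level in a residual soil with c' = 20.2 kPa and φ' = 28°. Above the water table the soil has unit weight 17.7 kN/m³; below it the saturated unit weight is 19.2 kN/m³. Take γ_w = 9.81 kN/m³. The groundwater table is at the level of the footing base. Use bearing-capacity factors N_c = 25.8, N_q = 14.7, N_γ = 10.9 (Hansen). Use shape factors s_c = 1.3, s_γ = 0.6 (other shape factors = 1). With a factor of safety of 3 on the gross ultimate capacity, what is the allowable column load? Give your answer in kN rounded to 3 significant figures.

P_all ≈ 3350 kN

Overburden at base level: q = 17.7 × 2.5 = 44.25 kPa.
Below the base the soil is submerged, so the ½γBN_γ term uses γ' = 19.2 − 9.81 = 9.39 kN/m³.
Cohesion term c·N_c·s_c = 20.2 × 25.8 × 1.3 = 677.51 kPa; surcharge term q·N_q = 44.25 × 14.7 = 650.48 kPa; self-weight term 0.5·γ·B·N_γ·s_γ = 0.5 × 9.39 × 3 × 10.9 × 0.6 = 92.116 kPa.
q_ult = 677.51 + 650.48 + 92.116 = 1420.1 kPa.
Gross allowable pressure q_all = 1420.1 / 3 = 473.37 kPa.
Footing area = 7.0686 m², so allowable column load = 473.37 × 7.0686 = 3346 kN.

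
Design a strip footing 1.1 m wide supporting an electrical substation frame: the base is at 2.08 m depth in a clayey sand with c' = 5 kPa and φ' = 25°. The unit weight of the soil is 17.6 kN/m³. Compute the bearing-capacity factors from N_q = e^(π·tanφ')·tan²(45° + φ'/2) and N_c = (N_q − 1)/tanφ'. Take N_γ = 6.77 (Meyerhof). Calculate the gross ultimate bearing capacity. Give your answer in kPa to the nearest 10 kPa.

tan25° = 0.4663, so N_q = e^(π×0.4663)·tan²(57.5°) = 4.327 × 2.464 = 10.66.
N_c = (10.66 − 1)/tan25° = 20.72.
q = γ·D_f = 17.6 × 2.08 = 36.608 kPa.
c·N_c = 5 × 20.721 = 103.6 kPa
q·N_q = 36.608 × 10.662 = 390.32 kPa
0.5·γ·B·N_γ = 0.5 × 17.6 × 1.1 × 6.77 = 65.534 kPa
q_ult = 103.6 + 390.32 + 65.534 = 559.46 kPa.

q_ult ≈ 560 kPa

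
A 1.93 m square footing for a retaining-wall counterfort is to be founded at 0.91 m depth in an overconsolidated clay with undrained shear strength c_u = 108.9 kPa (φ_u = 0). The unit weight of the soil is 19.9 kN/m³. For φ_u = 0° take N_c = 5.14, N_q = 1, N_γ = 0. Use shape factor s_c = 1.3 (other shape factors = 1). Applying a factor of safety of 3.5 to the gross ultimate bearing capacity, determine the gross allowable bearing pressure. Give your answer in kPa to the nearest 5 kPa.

Effective surcharge at the founding depth q = γ·D_f = 19.9 × 0.91 = 18.109 kPa.
q_ult = c·N_c·s_c + q·N_q
     = 108.9 × 5.14 × 1.3 + 18.109 × 1
     = 727.67 + 18.109 = 745.78 kPa.
q_all = q_ult / FS = 745.78 / 3.5 = 213.08 kPa.

q_all ≈ 215 kPa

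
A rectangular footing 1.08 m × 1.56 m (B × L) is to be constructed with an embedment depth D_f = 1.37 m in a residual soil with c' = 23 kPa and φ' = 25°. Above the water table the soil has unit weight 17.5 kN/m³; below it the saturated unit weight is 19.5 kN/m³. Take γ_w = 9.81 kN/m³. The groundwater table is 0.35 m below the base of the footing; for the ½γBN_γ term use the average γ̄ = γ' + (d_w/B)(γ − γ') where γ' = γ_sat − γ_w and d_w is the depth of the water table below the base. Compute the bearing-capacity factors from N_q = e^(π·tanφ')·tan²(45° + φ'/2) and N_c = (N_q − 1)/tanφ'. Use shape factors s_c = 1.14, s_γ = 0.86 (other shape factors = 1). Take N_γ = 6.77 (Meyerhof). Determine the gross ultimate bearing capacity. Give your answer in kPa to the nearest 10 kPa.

q_ult ≈ 840 kPa

tan25° = 0.4663, so N_q = e^(π×0.4663)·tan²(57.5°) = 4.327 × 2.464 = 10.66.
N_c = (10.66 − 1)/tan25° = 20.72.
q = γ·D_f = 17.5 × 1.37 = 23.975 kPa.
γ' = 9.69 kN/m³; averaging over the depth B below the base, γ̄ = γ' + (d_w/B)(γ − γ') = 12.221 kN/m³.
c·N_c·s_c = 23 × 20.721 × 1.14 = 543.29 kPa
q·N_q = 23.975 × 10.662 = 255.62 kPa
0.5·γ·B·N_γ·s_γ = 0.5 × 12.221 × 1.08 × 6.77 × 0.86 = 38.423 kPa
q_ult = 543.29 + 255.62 + 38.423 = 837.34 kPa.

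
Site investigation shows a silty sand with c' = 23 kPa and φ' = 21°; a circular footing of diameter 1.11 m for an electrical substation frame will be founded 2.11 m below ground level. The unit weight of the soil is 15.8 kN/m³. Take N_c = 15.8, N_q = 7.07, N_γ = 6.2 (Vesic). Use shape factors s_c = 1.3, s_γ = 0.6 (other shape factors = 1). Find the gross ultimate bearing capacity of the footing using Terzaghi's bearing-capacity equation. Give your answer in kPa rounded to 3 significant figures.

Effective surcharge at the founding depth q = γ·D_f = 15.8 × 2.11 = 33.338 kPa.
q_ult = c·N_c·s_c + q·N_q + 0.5·γ·B·N_γ·s_γ
     = 23 × 15.8 × 1.3 + 33.338 × 7.07 + 0.5 × 15.8 × 1.11 × 6.2 × 0.6
     = 472.42 + 235.7 + 32.621 = 740.74 kPa.

q_ult ≈ 741 kPa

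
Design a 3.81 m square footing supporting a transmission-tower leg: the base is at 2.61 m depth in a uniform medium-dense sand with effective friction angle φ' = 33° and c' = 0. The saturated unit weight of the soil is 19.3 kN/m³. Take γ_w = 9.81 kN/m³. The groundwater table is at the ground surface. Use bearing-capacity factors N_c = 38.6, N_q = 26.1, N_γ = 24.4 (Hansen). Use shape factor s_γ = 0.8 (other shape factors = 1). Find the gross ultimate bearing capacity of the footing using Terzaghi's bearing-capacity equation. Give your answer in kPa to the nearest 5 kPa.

q_ult ≈ 1000 kPa

With the water table at the surface the whole profile is submerged: γ' = 19.3 − 9.81 = 9.49 kN/m³, so q = γ'·D_f = 24.769 kPa; the same γ' applies in the ½γBN_γ term.
q_ult = q·N_q + 0.5·γ·B·N_γ·s_γ
     = 24.769 × 26.1 + 0.5 × 9.49 × 3.81 × 24.4 × 0.8
     = 646.47 + 352.89 = 999.36 kPa.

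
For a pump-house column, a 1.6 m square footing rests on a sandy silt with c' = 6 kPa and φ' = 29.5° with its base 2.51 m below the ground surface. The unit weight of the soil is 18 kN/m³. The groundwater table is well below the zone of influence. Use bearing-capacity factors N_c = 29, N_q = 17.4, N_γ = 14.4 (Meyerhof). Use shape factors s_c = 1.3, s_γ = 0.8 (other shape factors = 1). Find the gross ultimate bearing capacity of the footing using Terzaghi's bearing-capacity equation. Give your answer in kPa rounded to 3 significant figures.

q_ult ≈ 1180 kPa

Overburden at base level: q = 18 × 2.51 = 45.18 kPa.
Cohesion term c·N_c·s_c = 6 × 29 × 1.3 = 226.2 kPa; surcharge term q·N_q = 45.18 × 17.4 = 786.13 kPa; self-weight term 0.5·γ·B·N_γ·s_γ = 0.5 × 18 × 1.6 × 14.4 × 0.8 = 165.89 kPa.
q_ult = 226.2 + 786.13 + 165.89 = 1178.2 kPa.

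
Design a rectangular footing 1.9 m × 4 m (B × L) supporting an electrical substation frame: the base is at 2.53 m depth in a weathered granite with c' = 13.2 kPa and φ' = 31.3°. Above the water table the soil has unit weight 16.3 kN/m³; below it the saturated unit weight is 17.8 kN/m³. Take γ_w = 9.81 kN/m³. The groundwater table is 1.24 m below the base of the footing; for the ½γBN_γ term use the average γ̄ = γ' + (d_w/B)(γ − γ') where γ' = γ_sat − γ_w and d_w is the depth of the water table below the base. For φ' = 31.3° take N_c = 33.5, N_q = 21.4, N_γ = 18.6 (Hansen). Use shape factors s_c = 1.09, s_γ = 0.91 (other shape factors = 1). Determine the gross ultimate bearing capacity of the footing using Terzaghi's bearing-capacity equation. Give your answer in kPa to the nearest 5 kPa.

Effective surcharge at the founding depth q = γ·D_f = 16.3 × 2.53 = 41.239 kPa.
With d_w = 1.24 m < B, γ̄ = 7.99 + (1.24/1.9) × (16.3 − 7.99) = 13.413 kN/m³.
q_ult = c·N_c·s_c + q·N_q + 0.5·γ·B·N_γ·s_γ
     = 13.2 × 33.5 × 1.09 + 41.239 × 21.4 + 0.5 × 13.413 × 1.9 × 18.6 × 0.91
     = 482 + 882.51 + 215.68 = 1580.2 kPa.

q_ult ≈ 1580 kPa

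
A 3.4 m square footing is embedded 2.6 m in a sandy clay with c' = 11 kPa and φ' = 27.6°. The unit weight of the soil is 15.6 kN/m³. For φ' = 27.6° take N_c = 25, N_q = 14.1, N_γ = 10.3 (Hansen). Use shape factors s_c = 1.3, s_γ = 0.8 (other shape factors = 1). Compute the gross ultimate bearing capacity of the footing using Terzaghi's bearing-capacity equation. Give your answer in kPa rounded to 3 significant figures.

q = γ·D_f = 15.6 × 2.6 = 40.56 kPa.
c·N_c·s_c = 11 × 25 × 1.3 = 357.5 kPa
q·N_q = 40.56 × 14.1 = 571.9 kPa
0.5·γ·B·N_γ·s_γ = 0.5 × 15.6 × 3.4 × 10.3 × 0.8 = 218.52 kPa
q_ult = 357.5 + 571.9 + 218.52 = 1147.9 kPa.

q_ult ≈ 1150 kPa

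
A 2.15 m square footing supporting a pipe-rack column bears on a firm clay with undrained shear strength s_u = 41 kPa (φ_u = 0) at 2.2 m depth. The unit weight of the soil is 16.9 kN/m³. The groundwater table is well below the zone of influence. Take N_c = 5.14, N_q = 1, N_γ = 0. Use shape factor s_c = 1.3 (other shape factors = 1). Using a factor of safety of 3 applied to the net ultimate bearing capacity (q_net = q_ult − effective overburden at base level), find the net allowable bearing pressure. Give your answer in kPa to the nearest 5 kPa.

Effective surcharge at the founding depth q = γ·D_f = 16.9 × 2.2 = 37.18 kPa.
q_ult = c·N_c·s_c + q·N_q
     = 41 × 5.14 × 1.3 + 37.18 × 1
     = 273.96 + 37.18 = 311.14 kPa.
Net ultimate: q_net = 311.14 − 37.18 = 273.96 kPa.
q_all(net) = 273.96 / 3 = 91.321 kPa.

q_all(net) ≈ 90 kPa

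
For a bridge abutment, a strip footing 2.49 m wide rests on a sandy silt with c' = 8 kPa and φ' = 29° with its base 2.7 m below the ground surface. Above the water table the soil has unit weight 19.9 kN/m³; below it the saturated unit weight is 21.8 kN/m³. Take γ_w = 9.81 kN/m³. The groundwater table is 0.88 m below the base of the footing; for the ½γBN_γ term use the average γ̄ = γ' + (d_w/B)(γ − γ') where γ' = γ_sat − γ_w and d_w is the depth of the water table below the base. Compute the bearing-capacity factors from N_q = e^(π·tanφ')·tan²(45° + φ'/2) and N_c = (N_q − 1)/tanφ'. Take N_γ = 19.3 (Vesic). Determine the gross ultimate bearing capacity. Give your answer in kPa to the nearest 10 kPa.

q_ult ≈ 1460 kPa

tan29° = 0.5543, so N_q = e^(π×0.5543)·tan²(59.5°) = 5.705 × 2.882 = 16.44.
N_c = (16.44 − 1)/tan29° = 27.86.
q = γ·D_f = 19.9 × 2.7 = 53.73 kPa.
γ' = 11.99 kN/m³; averaging over the depth B below the base, γ̄ = γ' + (d_w/B)(γ − γ') = 14.786 kN/m³.
c·N_c = 8 × 27.86 = 222.88 kPa
q·N_q = 53.73 × 16.443 = 883.5 kPa
0.5·γ·B·N_γ = 0.5 × 14.786 × 2.49 × 19.3 = 355.27 kPa
q_ult = 222.88 + 883.5 + 355.27 = 1461.7 kPa.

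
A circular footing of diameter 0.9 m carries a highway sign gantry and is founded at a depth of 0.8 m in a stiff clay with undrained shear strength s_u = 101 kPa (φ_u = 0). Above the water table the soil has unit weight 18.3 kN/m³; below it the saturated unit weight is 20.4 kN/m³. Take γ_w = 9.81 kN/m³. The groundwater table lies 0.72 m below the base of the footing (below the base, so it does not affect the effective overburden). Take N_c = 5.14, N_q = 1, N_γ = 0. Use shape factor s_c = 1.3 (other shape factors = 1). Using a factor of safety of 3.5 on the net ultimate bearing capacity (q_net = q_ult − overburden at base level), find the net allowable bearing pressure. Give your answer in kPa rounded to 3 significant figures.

Overburden at base level: q = 18.3 × 0.8 = 14.64 kPa.
Cohesion term c·N_c·s_c = 101 × 5.14 × 1.3 = 674.88 kPa; surcharge term q·N_q = 14.64 × 1 = 14.64 kPa.
q_ult = 674.88 + 14.64 = 689.52 kPa.
q_net = 689.52 − 14.64 = 674.88 kPa.
q_all(net) = 674.88 / 3.5 = 192.82 kPa.

q_all(net) ≈ 193 kPa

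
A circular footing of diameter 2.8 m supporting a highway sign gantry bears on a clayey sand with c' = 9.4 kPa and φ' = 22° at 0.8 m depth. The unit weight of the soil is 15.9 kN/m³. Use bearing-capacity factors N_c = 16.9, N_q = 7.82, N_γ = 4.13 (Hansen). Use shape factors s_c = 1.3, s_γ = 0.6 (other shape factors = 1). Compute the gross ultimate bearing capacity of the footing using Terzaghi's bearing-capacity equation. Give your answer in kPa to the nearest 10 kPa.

Overburden at base level: q = 15.9 × 0.8 = 12.72 kPa.
Cohesion term c·N_c·s_c = 9.4 × 16.9 × 1.3 = 206.52 kPa; surcharge term q·N_q = 12.72 × 7.82 = 99.47 kPa; self-weight term 0.5·γ·B·N_γ·s_γ = 0.5 × 15.9 × 2.8 × 4.13 × 0.6 = 55.16 kPa.
q_ult = 206.52 + 99.47 + 55.16 = 361.15 kPa.

q_ult ≈ 360 kPa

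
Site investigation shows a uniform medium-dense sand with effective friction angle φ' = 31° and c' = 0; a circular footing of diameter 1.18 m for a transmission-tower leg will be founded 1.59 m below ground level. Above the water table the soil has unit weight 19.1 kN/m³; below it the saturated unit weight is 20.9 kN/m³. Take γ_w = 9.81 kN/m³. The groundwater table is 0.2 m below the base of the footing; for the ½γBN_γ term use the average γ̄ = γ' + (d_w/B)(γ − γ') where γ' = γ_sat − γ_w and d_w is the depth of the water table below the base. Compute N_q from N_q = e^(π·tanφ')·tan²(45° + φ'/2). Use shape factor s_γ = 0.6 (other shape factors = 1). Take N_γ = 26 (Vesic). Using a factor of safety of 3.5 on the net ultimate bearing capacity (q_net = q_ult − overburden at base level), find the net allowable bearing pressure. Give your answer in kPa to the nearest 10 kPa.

q_all(net) ≈ 200 kPa

N_q = e^(π·tan31°)·tan²(60.5°) = 20.63.
Effective surcharge at the founding depth q = γ·D_f = 19.1 × 1.59 = 30.369 kPa.
With d_w = 0.2 m < B, γ̄ = 11.09 + (0.2/1.18) × (19.1 − 11.09) = 12.448 kN/m³.
q_ult = q·N_q + 0.5·γ·B·N_γ·s_γ
     = 30.369 × 20.631 + 0.5 × 12.448 × 1.18 × 26 × 0.6
     = 626.54 + 114.57 = 741.1 kPa.
q_net = 741.1 − 30.369 = 710.74 kPa.
q_all(net) = 710.74 / 3.5 = 203.07 kPa.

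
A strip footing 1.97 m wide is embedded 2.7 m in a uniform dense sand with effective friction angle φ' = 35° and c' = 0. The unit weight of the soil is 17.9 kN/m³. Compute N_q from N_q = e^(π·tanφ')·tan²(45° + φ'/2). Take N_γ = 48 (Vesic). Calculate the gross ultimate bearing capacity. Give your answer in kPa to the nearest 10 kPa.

q_ult ≈ 2460 kPa

tan35° = 0.7002, so N_q = e^(π×0.7002)·tan²(62.5°) = 9.023 × 3.69 = 33.3.
q = γ·D_f = 17.9 × 2.7 = 48.33 kPa.
q·N_q = 48.33 × 33.296 = 1609.2 kPa
0.5·γ·B·N_γ = 0.5 × 17.9 × 1.97 × 48 = 846.31 kPa
q_ult = 1609.2 + 846.31 = 2455.5 kPa.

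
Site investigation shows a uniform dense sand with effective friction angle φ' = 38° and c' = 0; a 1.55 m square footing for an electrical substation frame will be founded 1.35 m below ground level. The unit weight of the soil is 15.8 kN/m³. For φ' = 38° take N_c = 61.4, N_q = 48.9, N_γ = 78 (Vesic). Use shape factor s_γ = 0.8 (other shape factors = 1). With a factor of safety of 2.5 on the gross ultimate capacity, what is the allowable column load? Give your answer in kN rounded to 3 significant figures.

Overburden at base level: q = 15.8 × 1.35 = 21.33 kPa.
Surcharge term q·N_q = 21.33 × 48.9 = 1043 kPa; self-weight term 0.5·γ·B·N_γ·s_γ = 0.5 × 15.8 × 1.55 × 78 × 0.8 = 764.09 kPa.
q_ult = 1043 + 764.09 = 1807.1 kPa.
Gross allowable pressure q_all = 1807.1 / 2.5 = 722.85 kPa.
Footing area = 2.4025 m², so allowable column load = 722.85 × 2.4025 = 1736.6 kN.

P_all ≈ 1740 kN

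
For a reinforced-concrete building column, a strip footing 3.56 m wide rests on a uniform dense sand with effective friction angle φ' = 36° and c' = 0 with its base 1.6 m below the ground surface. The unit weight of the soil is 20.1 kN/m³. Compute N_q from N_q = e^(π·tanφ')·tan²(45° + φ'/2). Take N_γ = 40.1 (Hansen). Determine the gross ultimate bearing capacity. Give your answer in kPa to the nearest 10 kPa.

q_ult ≈ 2650 kPa

tan36° = 0.7265, so N_q = e^(π×0.7265)·tan²(63°) = 9.801 × 3.852 = 37.75.
Effective surcharge at the founding depth q = γ·D_f = 20.1 × 1.6 = 32.16 kPa.
q_ult = q·N_q + 0.5·γ·B·N_γ
     = 32.16 × 37.752 + 0.5 × 20.1 × 3.56 × 40.1
     = 1214.1 + 1434.7 = 2648.8 kPa.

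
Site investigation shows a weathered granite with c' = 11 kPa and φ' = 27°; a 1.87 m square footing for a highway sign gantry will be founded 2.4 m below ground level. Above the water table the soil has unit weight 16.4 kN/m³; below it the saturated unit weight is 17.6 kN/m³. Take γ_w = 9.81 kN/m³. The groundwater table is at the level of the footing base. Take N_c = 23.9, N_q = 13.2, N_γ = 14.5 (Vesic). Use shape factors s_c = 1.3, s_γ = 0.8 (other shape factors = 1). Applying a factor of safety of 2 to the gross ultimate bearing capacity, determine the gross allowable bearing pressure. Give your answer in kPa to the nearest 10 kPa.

q = γ·D_f = 16.4 × 2.4 = 39.36 kPa.
For the ½γBN_γ term take γ' = 17.6 − 9.81 = 7.79 kN/m³ (soil below base is submerged).
c·N_c·s_c = 11 × 23.9 × 1.3 = 341.77 kPa
q·N_q = 39.36 × 13.2 = 519.55 kPa
0.5·γ·B·N_γ·s_γ = 0.5 × 7.79 × 1.87 × 14.5 × 0.8 = 84.49 kPa
q_ult = 341.77 + 519.55 + 84.49 = 945.81 kPa.
q_all = q_ult / FS = 945.81 / 2 = 472.91 kPa.

q_all ≈ 470 kPa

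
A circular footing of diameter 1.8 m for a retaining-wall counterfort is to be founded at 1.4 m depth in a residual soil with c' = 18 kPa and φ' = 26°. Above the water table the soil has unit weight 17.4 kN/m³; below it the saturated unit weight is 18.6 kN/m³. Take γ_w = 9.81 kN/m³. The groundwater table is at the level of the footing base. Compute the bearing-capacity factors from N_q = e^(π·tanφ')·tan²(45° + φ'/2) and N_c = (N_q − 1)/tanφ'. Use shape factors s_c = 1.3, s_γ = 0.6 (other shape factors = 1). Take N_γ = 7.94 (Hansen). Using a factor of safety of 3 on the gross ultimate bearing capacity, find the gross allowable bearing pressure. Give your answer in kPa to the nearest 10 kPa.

q_all ≈ 280 kPa

N_q = e^(π·tan26°)·tan²(58°) = 11.85; N_c = (N_q − 1)/tanφ' = 22.25.
q = γ·D_f = 17.4 × 1.4 = 24.36 kPa.
For the ½γBN_γ term take γ' = 18.6 − 9.81 = 8.79 kN/m³ (soil below base is submerged).
c·N_c·s_c = 18 × 22.254 × 1.3 = 520.75 kPa
q·N_q = 24.36 × 11.854 = 288.77 kPa
0.5·γ·B·N_γ·s_γ = 0.5 × 8.79 × 1.8 × 7.94 × 0.6 = 37.688 kPa
q_ult = 520.75 + 288.77 + 37.688 = 847.21 kPa.
q_all = 847.21 / 3 = 282.4 kPa.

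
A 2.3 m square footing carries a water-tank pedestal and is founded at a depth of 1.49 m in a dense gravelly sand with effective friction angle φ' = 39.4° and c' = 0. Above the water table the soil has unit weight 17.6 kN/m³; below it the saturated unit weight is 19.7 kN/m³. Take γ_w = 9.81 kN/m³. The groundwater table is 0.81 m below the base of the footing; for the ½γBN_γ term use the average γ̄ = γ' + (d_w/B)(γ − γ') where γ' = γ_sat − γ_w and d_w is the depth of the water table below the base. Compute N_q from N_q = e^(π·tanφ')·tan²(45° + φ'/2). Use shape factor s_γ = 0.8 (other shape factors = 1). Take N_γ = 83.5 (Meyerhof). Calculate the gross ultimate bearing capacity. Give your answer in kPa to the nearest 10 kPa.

q_ult ≈ 2520 kPa

tan39.4° = 0.8214, so N_q = e^(π×0.8214)·tan²(64.7°) = 13.204 × 4.475 = 59.09.
q = γ·D_f = 17.6 × 1.49 = 26.224 kPa.
γ' = 9.89 kN/m³; averaging over the depth B below the base, γ̄ = γ' + (d_w/B)(γ − γ') = 12.605 kN/m³.
q·N_q = 26.224 × 59.094 = 1549.7 kPa
0.5·γ·B·N_γ·s_γ = 0.5 × 12.605 × 2.3 × 83.5 × 0.8 = 968.34 kPa
q_ult = 1549.7 + 968.34 = 2518 kPa.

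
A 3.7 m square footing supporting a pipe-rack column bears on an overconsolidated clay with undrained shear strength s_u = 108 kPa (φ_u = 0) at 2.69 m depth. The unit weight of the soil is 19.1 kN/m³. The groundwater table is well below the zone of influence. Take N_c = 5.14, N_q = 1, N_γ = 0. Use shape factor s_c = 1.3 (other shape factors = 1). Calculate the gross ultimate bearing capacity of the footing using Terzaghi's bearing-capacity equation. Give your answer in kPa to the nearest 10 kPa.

Overburden at base level: q = 19.1 × 2.69 = 51.379 kPa.
Cohesion term c·N_c·s_c = 108 × 5.14 × 1.3 = 721.66 kPa; surcharge term q·N_q = 51.379 × 1 = 51.379 kPa.
q_ult = 721.66 + 51.379 = 773.04 kPa.

q_ult ≈ 770 kPa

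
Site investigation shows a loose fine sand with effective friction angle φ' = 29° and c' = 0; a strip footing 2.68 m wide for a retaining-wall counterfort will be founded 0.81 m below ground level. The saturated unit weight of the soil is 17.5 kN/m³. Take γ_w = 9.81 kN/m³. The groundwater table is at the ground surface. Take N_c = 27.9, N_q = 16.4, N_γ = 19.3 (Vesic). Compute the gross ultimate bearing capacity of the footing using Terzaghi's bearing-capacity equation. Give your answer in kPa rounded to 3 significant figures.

q_ult ≈ 301 kPa

With the water table at the surface the whole profile is submerged: γ' = 17.5 − 9.81 = 7.69 kN/m³, so q = γ'·D_f = 6.2289 kPa; the same γ' applies in the ½γBN_γ term.
q_ult = q·N_q + 0.5·γ·B·N_γ
     = 6.2289 × 16.4 + 0.5 × 7.69 × 2.68 × 19.3
     = 102.15 + 198.88 = 301.03 kPa.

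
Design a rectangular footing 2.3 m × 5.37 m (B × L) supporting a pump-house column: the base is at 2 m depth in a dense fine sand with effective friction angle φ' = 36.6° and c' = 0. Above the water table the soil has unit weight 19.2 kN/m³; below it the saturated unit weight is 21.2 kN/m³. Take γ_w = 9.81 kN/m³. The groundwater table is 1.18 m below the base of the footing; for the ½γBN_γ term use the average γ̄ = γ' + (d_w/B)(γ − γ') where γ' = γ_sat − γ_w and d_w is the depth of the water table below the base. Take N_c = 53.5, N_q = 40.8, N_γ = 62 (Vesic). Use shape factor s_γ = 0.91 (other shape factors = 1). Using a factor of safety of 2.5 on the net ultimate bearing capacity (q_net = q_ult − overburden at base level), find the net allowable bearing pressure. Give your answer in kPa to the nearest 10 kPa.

Overburden at base level: q = 19.2 × 2 = 38.4 kPa.
The water table is 1.18 m below the base (< B = 2.3 m), so the ½γBN_γ term uses γ̄ = γ' + (d_w/B)(γ − γ') = 11.39 + (1.18/2.3)(19.2 − 11.39) = 15.397 kN/m³.
Surcharge term q·N_q = 38.4 × 40.8 = 1566.7 kPa; self-weight term 0.5·γ·B·N_γ·s_γ = 0.5 × 15.397 × 2.3 × 62 × 0.91 = 999 kPa.
q_ult = 1566.7 + 999 = 2565.7 kPa.
q_net = 2565.7 − 38.4 = 2527.3 kPa.
q_all(net) = 2527.3 / 2.5 = 1010.9 kPa.

q_all(net) ≈ 1010 kPa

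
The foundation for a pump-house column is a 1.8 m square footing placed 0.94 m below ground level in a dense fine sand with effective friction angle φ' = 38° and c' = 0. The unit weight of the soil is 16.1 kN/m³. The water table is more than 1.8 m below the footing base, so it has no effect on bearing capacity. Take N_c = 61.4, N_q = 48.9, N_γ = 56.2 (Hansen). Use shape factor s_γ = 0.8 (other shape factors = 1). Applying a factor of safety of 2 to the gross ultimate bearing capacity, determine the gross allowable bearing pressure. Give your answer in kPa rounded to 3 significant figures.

q_all ≈ 696 kPa

Effective surcharge at the founding depth q = γ·D_f = 16.1 × 0.94 = 15.134 kPa.
q_ult = q·N_q + 0.5·γ·B·N_γ·s_γ
     = 15.134 × 48.9 + 0.5 × 16.1 × 1.8 × 56.2 × 0.8
     = 740.05 + 651.47 = 1391.5 kPa.
q_all = q_ult / FS = 1391.5 / 2 = 695.76 kPa.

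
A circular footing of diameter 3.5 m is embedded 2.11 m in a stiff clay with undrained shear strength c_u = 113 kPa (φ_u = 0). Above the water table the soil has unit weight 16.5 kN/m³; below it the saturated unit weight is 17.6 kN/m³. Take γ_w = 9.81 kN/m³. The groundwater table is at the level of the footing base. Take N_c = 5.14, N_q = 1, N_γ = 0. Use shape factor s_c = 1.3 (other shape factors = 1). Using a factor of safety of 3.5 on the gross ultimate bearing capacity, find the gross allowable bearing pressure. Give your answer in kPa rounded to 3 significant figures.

Effective surcharge at the founding depth q = γ·D_f = 16.5 × 2.11 = 34.815 kPa.
q_ult = c·N_c·s_c + q·N_q
     = 113 × 5.14 × 1.3 + 34.815 × 1
     = 755.07 + 34.815 = 789.88 kPa.
q_all = 789.88 / 3.5 = 225.68 kPa.

q_all ≈ 226 kPa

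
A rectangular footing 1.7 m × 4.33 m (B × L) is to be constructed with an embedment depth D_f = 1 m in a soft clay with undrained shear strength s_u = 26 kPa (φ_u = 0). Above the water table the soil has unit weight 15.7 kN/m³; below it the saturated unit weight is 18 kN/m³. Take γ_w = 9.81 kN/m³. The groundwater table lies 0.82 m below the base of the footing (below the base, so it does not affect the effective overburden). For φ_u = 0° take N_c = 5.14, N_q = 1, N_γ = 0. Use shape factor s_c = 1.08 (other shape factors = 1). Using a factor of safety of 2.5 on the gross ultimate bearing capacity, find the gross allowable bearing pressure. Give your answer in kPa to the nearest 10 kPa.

q = γ·D_f = 15.7 × 1 = 15.7 kPa.
c·N_c·s_c = 26 × 5.14 × 1.08 = 144.33 kPa
q·N_q = 15.7 × 1 = 15.7 kPa
q_ult = 144.33 + 15.7 = 160.03 kPa.
q_all = 160.03 / 2.5 = 64.012 kPa.

q_all ≈ 60 kPa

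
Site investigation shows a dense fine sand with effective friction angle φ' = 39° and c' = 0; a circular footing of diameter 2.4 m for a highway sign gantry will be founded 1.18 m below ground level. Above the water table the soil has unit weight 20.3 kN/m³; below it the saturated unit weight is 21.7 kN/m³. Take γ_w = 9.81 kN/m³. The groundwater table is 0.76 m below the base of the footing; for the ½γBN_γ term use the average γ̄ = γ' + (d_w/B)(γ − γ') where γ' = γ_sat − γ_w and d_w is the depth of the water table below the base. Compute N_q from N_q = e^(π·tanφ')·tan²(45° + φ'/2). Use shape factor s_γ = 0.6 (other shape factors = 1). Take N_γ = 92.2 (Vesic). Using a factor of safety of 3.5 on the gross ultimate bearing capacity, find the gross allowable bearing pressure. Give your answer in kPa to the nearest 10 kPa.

q_all ≈ 660 kPa

N_q = e^(π·tan39°)·tan²(64.5°) = 55.96.
Overburden at base level: q = 20.3 × 1.18 = 23.954 kPa.
The water table is 0.76 m below the base (< B = 2.4 m), so the ½γBN_γ term uses γ̄ = γ' + (d_w/B)(γ − γ') = 11.89 + (0.76/2.4)(20.3 − 11.89) = 14.553 kN/m³.
Surcharge term q·N_q = 23.954 × 55.957 = 1340.4 kPa; self-weight term 0.5·γ·B·N_γ·s_γ = 0.5 × 14.553 × 2.4 × 92.2 × 0.6 = 966.1 kPa.
q_ult = 1340.4 + 966.1 = 2306.5 kPa.
q_all = 2306.5 / 3.5 = 659 kPa.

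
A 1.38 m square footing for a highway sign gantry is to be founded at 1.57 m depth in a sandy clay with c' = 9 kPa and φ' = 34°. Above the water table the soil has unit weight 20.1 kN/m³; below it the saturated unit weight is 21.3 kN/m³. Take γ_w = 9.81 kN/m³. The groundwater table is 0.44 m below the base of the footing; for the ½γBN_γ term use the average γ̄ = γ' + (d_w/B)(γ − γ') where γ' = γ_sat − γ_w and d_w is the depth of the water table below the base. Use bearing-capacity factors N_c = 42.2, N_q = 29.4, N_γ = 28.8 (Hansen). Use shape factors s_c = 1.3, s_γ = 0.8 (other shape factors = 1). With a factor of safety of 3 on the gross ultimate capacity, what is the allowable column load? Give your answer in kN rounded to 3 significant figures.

Effective surcharge at the founding depth q = γ·D_f = 20.1 × 1.57 = 31.557 kPa.
With d_w = 0.44 m < B, γ̄ = 11.49 + (0.44/1.38) × (20.1 − 11.49) = 14.235 kN/m³.
q_ult = c·N_c·s_c + q·N_q + 0.5·γ·B·N_γ·s_γ
     = 9 × 42.2 × 1.3 + 31.557 × 29.4 + 0.5 × 14.235 × 1.38 × 28.8 × 0.8
     = 493.74 + 927.78 + 226.31 = 1647.8 kPa.
Gross allowable pressure q_all = 1647.8 / 3 = 549.27 kPa.
Footing area = 1.9044 m², so allowable column load = 549.27 × 1.9044 = 1046 kN.

P_all ≈ 1050 kN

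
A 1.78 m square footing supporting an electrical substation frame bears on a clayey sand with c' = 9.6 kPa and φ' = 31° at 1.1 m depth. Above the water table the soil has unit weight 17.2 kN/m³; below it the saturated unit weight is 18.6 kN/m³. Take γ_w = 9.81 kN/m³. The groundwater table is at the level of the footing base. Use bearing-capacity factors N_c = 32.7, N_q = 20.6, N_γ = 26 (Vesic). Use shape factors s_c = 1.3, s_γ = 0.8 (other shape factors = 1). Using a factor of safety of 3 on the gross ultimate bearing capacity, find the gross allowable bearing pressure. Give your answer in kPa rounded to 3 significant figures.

q = γ·D_f = 17.2 × 1.1 = 18.92 kPa.
For the ½γBN_γ term take γ' = 18.6 − 9.81 = 8.79 kN/m³ (soil below base is submerged).
c·N_c·s_c = 9.6 × 32.7 × 1.3 = 408.1 kPa
q·N_q = 18.92 × 20.6 = 389.75 kPa
0.5·γ·B·N_γ·s_γ = 0.5 × 8.79 × 1.78 × 26 × 0.8 = 162.72 kPa
q_ult = 408.1 + 389.75 + 162.72 = 960.57 kPa.
q_all = 960.57 / 3 = 320.19 kPa.

q_all ≈ 320 kPa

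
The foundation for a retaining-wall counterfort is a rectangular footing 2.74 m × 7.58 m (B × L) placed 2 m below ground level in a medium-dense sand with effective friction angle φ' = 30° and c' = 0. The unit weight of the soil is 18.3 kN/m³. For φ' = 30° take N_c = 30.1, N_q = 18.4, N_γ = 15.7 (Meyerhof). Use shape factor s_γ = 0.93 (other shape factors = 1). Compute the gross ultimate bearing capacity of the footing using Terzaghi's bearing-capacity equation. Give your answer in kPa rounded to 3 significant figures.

q = γ·D_f = 18.3 × 2 = 36.6 kPa.
q·N_q = 36.6 × 18.4 = 673.44 kPa
0.5·γ·B·N_γ·s_γ = 0.5 × 18.3 × 2.74 × 15.7 × 0.93 = 366.06 kPa
q_ult = 673.44 + 366.06 = 1039.5 kPa.

q_ult ≈ 1040 kPa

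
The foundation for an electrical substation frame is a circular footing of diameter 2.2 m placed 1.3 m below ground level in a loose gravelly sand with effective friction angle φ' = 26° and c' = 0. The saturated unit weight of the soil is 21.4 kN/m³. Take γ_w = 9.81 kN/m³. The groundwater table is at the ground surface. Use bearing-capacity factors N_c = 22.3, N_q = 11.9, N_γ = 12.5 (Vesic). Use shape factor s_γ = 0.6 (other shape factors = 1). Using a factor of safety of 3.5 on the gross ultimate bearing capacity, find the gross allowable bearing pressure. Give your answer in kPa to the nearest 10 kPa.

q_all ≈ 80 kPa

Water table at ground surface, so effective unit weight γ' = 21.4 − 9.81 = 11.59 kN/m³ is used throughout; overburden q = 11.59 × 1.3 = 15.067 kPa; the same γ' applies in the ½γBN_γ term.
Surcharge term q·N_q = 15.067 × 11.9 = 179.3 kPa; self-weight term 0.5·γ·B·N_γ·s_γ = 0.5 × 11.59 × 2.2 × 12.5 × 0.6 = 95.617 kPa.
q_ult = 179.3 + 95.617 = 274.91 kPa.
q_all = 274.91 / 3.5 = 78.547 kPa.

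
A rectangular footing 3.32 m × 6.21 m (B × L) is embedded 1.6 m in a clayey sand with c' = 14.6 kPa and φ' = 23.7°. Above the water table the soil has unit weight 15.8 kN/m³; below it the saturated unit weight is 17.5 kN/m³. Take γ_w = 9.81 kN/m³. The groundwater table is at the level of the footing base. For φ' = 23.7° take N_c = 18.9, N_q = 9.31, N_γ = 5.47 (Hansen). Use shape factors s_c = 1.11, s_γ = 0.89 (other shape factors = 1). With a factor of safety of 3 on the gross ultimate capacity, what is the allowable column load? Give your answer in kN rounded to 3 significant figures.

Effective surcharge at the founding depth q = γ·D_f = 15.8 × 1.6 = 25.28 kPa.
The water table coincides with the base, so in the self-weight term γ → γ' = 7.69 kN/m³.
q_ult = c·N_c·s_c + q·N_q + 0.5·γ·B·N_γ·s_γ
     = 14.6 × 18.9 × 1.11 + 25.28 × 9.31 + 0.5 × 7.69 × 3.32 × 5.47 × 0.89
     = 306.29 + 235.36 + 62.146 = 603.8 kPa.
Gross allowable pressure q_all = 603.8 / 3 = 201.27 kPa.
Footing area = 20.6172 m², so allowable column load = 201.27 × 20.6172 = 4149.5 kN.

P_all ≈ 4150 kN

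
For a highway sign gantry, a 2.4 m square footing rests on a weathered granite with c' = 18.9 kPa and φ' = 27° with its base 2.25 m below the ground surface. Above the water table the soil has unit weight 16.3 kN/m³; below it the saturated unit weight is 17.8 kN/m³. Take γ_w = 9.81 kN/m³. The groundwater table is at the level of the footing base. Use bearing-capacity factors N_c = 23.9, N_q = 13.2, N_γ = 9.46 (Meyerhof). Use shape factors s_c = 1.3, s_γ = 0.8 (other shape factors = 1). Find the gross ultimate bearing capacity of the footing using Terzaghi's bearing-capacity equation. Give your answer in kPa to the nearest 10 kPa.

Effective surcharge at the founding depth q = γ·D_f = 16.3 × 2.25 = 36.675 kPa.
The water table coincides with the base, so in the self-weight term γ → γ' = 7.99 kN/m³.
q_ult = c·N_c·s_c + q·N_q + 0.5·γ·B·N_γ·s_γ
     = 18.9 × 23.9 × 1.3 + 36.675 × 13.2 + 0.5 × 7.99 × 2.4 × 9.46 × 0.8
     = 587.22 + 484.11 + 72.562 = 1143.9 kPa.

q_ult ≈ 1140 kPa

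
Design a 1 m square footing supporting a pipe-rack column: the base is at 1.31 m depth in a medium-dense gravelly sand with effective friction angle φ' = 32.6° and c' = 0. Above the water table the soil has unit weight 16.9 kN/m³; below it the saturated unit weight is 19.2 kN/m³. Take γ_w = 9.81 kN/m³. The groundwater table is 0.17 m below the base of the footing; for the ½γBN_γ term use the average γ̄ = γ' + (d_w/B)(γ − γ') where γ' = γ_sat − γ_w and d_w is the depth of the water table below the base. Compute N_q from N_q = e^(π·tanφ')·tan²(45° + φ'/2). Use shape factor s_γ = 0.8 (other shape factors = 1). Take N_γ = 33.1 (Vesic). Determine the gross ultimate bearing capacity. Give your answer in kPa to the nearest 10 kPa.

q_ult ≈ 690 kPa

tan32.6° = 0.6395, so N_q = e^(π×0.6395)·tan²(61.3°) = 7.457 × 3.336 = 24.88.
q = γ·D_f = 16.9 × 1.31 = 22.139 kPa.
γ' = 9.39 kN/m³; averaging over the depth B below the base, γ̄ = γ' + (d_w/B)(γ − γ') = 10.667 kN/m³.
q·N_q = 22.139 × 24.878 = 550.77 kPa
0.5·γ·B·N_γ·s_γ = 0.5 × 10.667 × 1 × 33.1 × 0.8 = 141.23 kPa
q_ult = 550.77 + 141.23 = 692 kPa.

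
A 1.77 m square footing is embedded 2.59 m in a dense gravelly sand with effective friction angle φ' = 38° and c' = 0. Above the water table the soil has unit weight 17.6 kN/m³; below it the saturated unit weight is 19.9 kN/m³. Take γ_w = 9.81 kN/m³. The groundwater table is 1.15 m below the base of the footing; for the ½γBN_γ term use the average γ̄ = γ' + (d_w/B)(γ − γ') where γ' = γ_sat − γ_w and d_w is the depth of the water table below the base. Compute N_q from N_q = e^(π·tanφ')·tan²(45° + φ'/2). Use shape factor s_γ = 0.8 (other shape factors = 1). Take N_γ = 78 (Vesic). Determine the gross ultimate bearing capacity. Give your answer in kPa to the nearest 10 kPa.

q_ult ≈ 3060 kPa

tan38° = 0.7813, so N_q = e^(π×0.7813)·tan²(64°) = 11.64 × 4.204 = 48.93.
Overburden at base level: q = 17.6 × 2.59 = 45.584 kPa.
The water table is 1.15 m below the base (< B = 1.77 m), so the ½γBN_γ term uses γ̄ = γ' + (d_w/B)(γ − γ') = 10.09 + (1.15/1.77)(17.6 − 10.09) = 14.969 kN/m³.
Surcharge term q·N_q = 45.584 × 48.933 = 2230.6 kPa; self-weight term 0.5·γ·B·N_γ·s_γ = 0.5 × 14.969 × 1.77 × 78 × 0.8 = 826.67 kPa.
q_ult = 2230.6 + 826.67 = 3057.2 kPa.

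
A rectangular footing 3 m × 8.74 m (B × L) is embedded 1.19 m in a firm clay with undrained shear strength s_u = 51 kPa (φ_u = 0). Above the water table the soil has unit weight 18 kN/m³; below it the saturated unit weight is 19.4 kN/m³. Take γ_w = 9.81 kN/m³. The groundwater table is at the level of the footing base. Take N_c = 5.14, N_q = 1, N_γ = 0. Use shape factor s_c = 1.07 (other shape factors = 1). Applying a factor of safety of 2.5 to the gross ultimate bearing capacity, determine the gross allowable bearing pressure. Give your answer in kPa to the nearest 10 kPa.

q_all ≈ 120 kPa

q = γ·D_f = 18 × 1.19 = 21.42 kPa.
c·N_c·s_c = 51 × 5.14 × 1.07 = 280.49 kPa
q·N_q = 21.42 × 1 = 21.42 kPa
q_ult = 280.49 + 21.42 = 301.91 kPa.
q_all = q_ult / FS = 301.91 / 2.5 = 120.76 kPa.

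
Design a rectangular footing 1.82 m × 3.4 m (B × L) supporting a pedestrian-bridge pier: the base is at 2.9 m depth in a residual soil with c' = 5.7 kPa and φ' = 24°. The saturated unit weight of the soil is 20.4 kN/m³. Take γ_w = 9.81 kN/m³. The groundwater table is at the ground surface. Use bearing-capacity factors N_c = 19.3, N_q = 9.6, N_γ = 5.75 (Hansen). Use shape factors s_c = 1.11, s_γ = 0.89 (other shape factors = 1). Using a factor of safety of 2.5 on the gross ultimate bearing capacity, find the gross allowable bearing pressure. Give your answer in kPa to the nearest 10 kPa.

q_all ≈ 190 kPa

Water table at ground surface, so effective unit weight γ' = 20.4 − 9.81 = 10.59 kN/m³ is used throughout; overburden q = 10.59 × 2.9 = 30.711 kPa; the same γ' applies in the ½γBN_γ term.
Cohesion term c·N_c·s_c = 5.7 × 19.3 × 1.11 = 122.11 kPa; surcharge term q·N_q = 30.711 × 9.6 = 294.83 kPa; self-weight term 0.5·γ·B·N_γ·s_γ = 0.5 × 10.59 × 1.82 × 5.75 × 0.89 = 49.317 kPa.
q_ult = 122.11 + 294.83 + 49.317 = 466.25 kPa.
q_all = 466.25 / 2.5 = 186.5 kPa.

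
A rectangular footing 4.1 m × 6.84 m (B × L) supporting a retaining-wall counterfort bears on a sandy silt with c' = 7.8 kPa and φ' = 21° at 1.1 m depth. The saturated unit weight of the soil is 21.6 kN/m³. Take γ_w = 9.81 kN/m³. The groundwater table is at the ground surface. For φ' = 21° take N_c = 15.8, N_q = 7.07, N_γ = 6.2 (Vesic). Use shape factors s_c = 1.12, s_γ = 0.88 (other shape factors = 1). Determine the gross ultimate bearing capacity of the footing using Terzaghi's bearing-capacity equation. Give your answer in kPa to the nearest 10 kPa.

With the water table at the surface the whole profile is submerged: γ' = 21.6 − 9.81 = 11.79 kN/m³, so q = γ'·D_f = 12.969 kPa; the same γ' applies in the ½γBN_γ term.
q_ult = c·N_c·s_c + q·N_q + 0.5·γ·B·N_γ·s_γ
     = 7.8 × 15.8 × 1.12 + 12.969 × 7.07 + 0.5 × 11.79 × 4.1 × 6.2 × 0.88
     = 138.03 + 91.691 + 131.87 = 361.59 kPa.

q_ult ≈ 360 kPa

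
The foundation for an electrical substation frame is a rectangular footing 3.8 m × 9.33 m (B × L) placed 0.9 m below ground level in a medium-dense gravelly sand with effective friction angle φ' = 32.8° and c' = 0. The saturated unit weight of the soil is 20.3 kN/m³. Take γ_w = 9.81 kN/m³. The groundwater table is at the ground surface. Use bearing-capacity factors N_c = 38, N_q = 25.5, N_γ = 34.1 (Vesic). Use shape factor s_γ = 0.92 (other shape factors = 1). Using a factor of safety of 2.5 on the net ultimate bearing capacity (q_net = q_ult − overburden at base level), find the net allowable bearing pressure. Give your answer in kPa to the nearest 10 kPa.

q_all(net) ≈ 340 kPa

γ' = 20.3 − 9.81 = 10.49 kN/m³ (submerged throughout). q = 10.49 × 0.9 = 9.441 kPa; the same γ' applies in the ½γBN_γ term.
q·N_q = 9.441 × 25.5 = 240.75 kPa
0.5·γ·B·N_γ·s_γ = 0.5 × 10.49 × 3.8 × 34.1 × 0.92 = 625.28 kPa
q_ult = 240.75 + 625.28 = 866.02 kPa.
q_net = 866.02 − 9.441 = 856.58 kPa.
q_all(net) = 856.58 / 2.5 = 342.63 kPa.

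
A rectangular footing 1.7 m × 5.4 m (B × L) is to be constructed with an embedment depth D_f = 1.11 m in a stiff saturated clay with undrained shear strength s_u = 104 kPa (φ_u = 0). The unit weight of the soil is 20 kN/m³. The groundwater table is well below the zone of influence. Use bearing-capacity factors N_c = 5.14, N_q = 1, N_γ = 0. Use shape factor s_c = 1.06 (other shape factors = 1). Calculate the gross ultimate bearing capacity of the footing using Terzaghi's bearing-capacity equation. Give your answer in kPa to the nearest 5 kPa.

q_ult ≈ 590 kPa

q = γ·D_f = 20 × 1.11 = 22.2 kPa.
c·N_c·s_c = 104 × 5.14 × 1.06 = 566.63 kPa
q·N_q = 22.2 × 1 = 22.2 kPa
q_ult = 566.63 + 22.2 = 588.83 kPa.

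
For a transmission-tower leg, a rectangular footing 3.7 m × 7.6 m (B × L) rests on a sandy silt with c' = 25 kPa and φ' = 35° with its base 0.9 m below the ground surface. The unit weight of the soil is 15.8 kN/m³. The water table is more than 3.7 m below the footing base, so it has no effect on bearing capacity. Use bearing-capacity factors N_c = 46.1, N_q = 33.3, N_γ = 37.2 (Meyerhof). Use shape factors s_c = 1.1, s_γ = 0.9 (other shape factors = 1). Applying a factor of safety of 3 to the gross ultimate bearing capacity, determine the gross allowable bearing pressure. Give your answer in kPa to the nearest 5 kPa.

Effective surcharge at the founding depth q = γ·D_f = 15.8 × 0.9 = 14.22 kPa.
q_ult = c·N_c·s_c + q·N_q + 0.5·γ·B·N_γ·s_γ
     = 25 × 46.1 × 1.1 + 14.22 × 33.3 + 0.5 × 15.8 × 3.7 × 37.2 × 0.9
     = 1267.8 + 473.53 + 978.62 = 2719.9 kPa.
q_all = q_ult / FS = 2719.9 / 3 = 906.63 kPa.

q_all ≈ 905 kPa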